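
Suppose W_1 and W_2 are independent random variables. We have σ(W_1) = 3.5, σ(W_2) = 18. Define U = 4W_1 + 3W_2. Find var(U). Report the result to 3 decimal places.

3112.000

var(W_1) = 12.25, var(W_2) = 324
By independence, var(U) = (4)²var(W_1) + (3)²var(W_2)
= (4)²·12.25 + (3)²·324 = 3112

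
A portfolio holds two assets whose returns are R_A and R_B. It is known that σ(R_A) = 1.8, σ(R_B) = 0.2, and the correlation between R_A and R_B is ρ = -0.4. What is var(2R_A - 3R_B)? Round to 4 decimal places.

15.0480

var(R_A) = (1.8)² = 3.24;  var(R_B) = (0.2)² = 0.04
Cov(R_A,R_B) = ρ·σ(R_A)·σ(R_B) = -0.4·1.8·0.2 = -0.144
var(2R_A - 3R_B) = (2)²·var(R_A) + (-3)²·var(R_B) + 2·(2)·(-3)·Cov(R_A,R_B)
= 4·3.24 + 9·0.04 + -12·-0.144 = 15.048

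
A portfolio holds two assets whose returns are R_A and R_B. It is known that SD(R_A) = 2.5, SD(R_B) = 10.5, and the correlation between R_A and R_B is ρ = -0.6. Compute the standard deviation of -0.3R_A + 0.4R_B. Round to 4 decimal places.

4.6885

V(R_A) = (2.5)² = 6.25;  V(R_B) = (10.5)² = 110.25
Cov(R_A,R_B) = ρ·SD(R_A)·SD(R_B) = -0.6·2.5·10.5 = -15.75
V(-0.3R_A + 0.4R_B) = (-0.3)²·V(R_A) + (0.4)²·V(R_B) + 2·(-0.3)·(0.4)·Cov(R_A,R_B)
= 0.09·6.25 + 0.16·110.25 + -0.24·-15.75 = 21.9825
SD(-0.3R_A + 0.4R_B) = √21.9825 ≈ 4.6885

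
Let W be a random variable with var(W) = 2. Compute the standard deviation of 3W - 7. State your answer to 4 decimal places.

4.2426

var(3W - 7) = (3)²·2 = 18
SD(3W - 7) = √18 ≈ 4.2426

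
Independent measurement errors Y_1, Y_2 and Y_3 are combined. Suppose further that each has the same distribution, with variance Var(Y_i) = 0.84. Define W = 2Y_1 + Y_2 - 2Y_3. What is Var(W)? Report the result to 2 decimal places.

7.56

By independence, Var(W) = (2)²Var(Y_1) + (1)²Var(Y_2) + (-2)²Var(Y_3)
= (2)²·0.84 + (1)²·0.84 + (-2)²·0.84 = 7.56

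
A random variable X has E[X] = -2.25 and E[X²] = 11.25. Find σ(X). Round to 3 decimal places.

2.487

Var(X) = 11.25 − (-2.25)² = 6.1875
σ(X) = √6.1875 ≈ 2.487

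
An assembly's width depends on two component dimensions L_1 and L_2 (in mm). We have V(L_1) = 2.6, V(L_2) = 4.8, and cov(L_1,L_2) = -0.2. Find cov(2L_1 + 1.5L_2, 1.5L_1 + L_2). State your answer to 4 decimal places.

cov(2L_1 + 1.5L_2, 1.5L_1 + L_2) = (2)(1.5)V(L_1) + (1.5)(1)V(L_2) + [(2)(1) + (1.5)(1.5)]cov(L_1,L_2)
= 3·2.6 + 1.5·4.8 + 4.25·-0.2 = 14.15

14.1500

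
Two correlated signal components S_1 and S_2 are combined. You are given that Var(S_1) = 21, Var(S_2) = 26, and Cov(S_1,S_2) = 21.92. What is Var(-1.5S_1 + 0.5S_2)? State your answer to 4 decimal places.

20.8700

Var(-1.5S_1 + 0.5S_2) = (-1.5)²·Var(S_1) + (0.5)²·Var(S_2) + 2·(-1.5)·(0.5)·Cov(S_1,S_2)
= 2.25·21 + 0.25·26 + -1.5·21.92 = 20.87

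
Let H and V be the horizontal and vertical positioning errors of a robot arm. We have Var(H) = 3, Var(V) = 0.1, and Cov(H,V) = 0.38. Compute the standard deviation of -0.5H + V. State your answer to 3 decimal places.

Var(-0.5H + V) = (-0.5)²·Var(H) + (1)²·Var(V) + 2·(-0.5)·(1)·Cov(H,V)
= 0.25·3 + 1·0.1 + -1·0.38 = 0.47
σ(-0.5H + V) = √0.47 ≈ 0.686

0.686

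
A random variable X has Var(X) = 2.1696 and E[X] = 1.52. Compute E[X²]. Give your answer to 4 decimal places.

4.4800

E[X²] = Var(X) + (E[X])² = 2.1696 + (1.52)² = 4.48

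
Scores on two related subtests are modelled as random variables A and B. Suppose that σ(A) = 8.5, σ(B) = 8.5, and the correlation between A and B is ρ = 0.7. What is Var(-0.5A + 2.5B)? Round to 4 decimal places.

Var(A) = (8.5)² = 72.25;  Var(B) = (8.5)² = 72.25
Cov(A,B) = ρ·σ(A)·σ(B) = 0.7·8.5·8.5 = 50.575
Var(-0.5A + 2.5B) = (-0.5)²·Var(A) + (2.5)²·Var(B) + 2·(-0.5)·(2.5)·Cov(A,B)
= 0.25·72.25 + 6.25·72.25 + -2.5·50.575 = 343.1875

343.1875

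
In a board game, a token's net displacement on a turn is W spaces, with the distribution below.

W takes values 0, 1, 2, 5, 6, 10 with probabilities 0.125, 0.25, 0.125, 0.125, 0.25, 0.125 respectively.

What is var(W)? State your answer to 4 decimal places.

10.3594

E[W] = (0)(0.125) + (1)(0.25) + (2)(0.125) + (5)(0.125) + (6)(0.25) + (10)(0.125) = 3.875
E[W²] = (0)²(0.125) + (1)²(0.25) + (2)²(0.125) + (5)²(0.125) + (6)²(0.25) + (10)²(0.125) = 25.375
var(W) = E[W²] − (E[W])² = 25.375 − (3.875)² = 10.359375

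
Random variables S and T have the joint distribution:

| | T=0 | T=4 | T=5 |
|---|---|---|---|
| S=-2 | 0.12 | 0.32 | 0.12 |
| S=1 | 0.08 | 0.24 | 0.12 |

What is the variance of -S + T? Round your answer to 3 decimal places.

5.066

E[S] = -0.68,  E[T] = 3.44,  E[ST] = -2.2
V(S) = 2.68 − (-0.68)² = 2.2176;  V(T) = 14.96 − (3.44)² = 3.1264
Cov(S,T) = -2.2 − (-0.68)(3.44) = 0.1392
V(-S + T) = (-1)²·2.2176 + (1)²·3.1264 + 2·(-1)·(1)·0.1392 = 5.0656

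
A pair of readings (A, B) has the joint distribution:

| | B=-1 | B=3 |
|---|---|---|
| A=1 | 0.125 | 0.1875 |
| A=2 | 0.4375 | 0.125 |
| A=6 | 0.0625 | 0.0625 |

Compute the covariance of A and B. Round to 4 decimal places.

E[A] = 2.1875,  E[B] = 0.5
E[AB] = 1.0625
Cov(A,B) = E[AB] − E[A]E[B] = 1.0625 − (2.1875)(0.5) = -0.03125

-0.0313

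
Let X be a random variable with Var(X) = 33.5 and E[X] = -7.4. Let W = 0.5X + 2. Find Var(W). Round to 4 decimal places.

Var(0.5X + 2) = (0.5)²·Var(X) = 0.25·33.5 = 8.375

8.3750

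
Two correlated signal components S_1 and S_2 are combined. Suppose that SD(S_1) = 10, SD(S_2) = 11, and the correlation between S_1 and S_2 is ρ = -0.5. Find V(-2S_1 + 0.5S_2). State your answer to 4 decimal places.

V(S_1) = (10)² = 100;  V(S_2) = (11)² = 121
Cov(S_1,S_2) = ρ·SD(S_1)·SD(S_2) = -0.5·10·11 = -55
V(-2S_1 + 0.5S_2) = (-2)²·V(S_1) + (0.5)²·V(S_2) + 2·(-2)·(0.5)·Cov(S_1,S_2)
= 4·100 + 0.25·121 + -2·-55 = 540.25

540.2500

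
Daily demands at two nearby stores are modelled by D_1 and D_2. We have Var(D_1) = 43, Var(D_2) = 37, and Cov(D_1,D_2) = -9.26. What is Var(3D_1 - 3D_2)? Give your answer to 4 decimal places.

886.6800

Var(3D_1 - 3D_2) = (3)²·Var(D_1) + (-3)²·Var(D_2) + 2·(3)·(-3)·Cov(D_1,D_2)
= 9·43 + 9·37 + -18·-9.26 = 886.68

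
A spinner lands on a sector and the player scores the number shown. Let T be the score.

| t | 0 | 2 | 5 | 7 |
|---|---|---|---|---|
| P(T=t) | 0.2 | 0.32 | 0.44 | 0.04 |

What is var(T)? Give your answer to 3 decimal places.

E[T] = (0)(0.2) + (2)(0.32) + (5)(0.44) + (7)(0.04) = 3.12
E[T²] = (0)²(0.2) + (2)²(0.32) + (5)²(0.44) + (7)²(0.04) = 14.24
var(T) = E[T²] − (E[T])² = 14.24 − (3.12)² = 4.5056

4.506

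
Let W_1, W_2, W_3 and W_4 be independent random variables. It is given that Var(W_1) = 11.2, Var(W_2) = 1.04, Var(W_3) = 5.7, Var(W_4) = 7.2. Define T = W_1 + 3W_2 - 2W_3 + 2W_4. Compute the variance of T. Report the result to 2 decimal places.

By independence, Var(T) = (1)²Var(W_1) + (3)²Var(W_2) + (-2)²Var(W_3) + (2)²Var(W_4)
= (1)²·11.2 + (3)²·1.04 + (-2)²·5.7 + (2)²·7.2 = 72.16

72.16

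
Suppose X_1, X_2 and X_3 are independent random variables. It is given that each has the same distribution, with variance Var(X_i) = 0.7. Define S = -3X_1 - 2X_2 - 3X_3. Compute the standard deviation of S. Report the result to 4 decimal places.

By independence, Var(S) = (-3)²Var(X_1) + (-2)²Var(X_2) + (-3)²Var(X_3)
= (-3)²·0.7 + (-2)²·0.7 + (-3)²·0.7 = 15.4
SD(S) = √15.4 ≈ 3.9243

3.9243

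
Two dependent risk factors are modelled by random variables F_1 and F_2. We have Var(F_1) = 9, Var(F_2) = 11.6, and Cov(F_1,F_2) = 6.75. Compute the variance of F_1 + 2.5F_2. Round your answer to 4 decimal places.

Var(F_1 + 2.5F_2) = (1)²·Var(F_1) + (2.5)²·Var(F_2) + 2·(1)·(2.5)·Cov(F_1,F_2)
= 1·9 + 6.25·11.6 + 5·6.75 = 115.25

115.2500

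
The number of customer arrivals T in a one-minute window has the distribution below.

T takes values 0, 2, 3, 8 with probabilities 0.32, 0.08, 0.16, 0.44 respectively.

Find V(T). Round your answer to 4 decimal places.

E[T] = (0)(0.32) + (2)(0.08) + (3)(0.16) + (8)(0.44) = 4.16
E[T²] = (0)²(0.32) + (2)²(0.08) + (3)²(0.16) + (8)²(0.44) = 29.92
V(T) = E[T²] − (E[T])² = 29.92 − (4.16)² = 12.6144

12.6144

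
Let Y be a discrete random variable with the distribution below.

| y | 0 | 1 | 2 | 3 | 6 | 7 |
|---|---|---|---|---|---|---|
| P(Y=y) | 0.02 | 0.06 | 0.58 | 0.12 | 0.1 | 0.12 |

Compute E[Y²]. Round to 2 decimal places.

12.94

E[Y²] = (0)²(0.02) + (1)²(0.06) + (2)²(0.58) + (3)²(0.12) + (6)²(0.1) + (7)²(0.12) = 12.94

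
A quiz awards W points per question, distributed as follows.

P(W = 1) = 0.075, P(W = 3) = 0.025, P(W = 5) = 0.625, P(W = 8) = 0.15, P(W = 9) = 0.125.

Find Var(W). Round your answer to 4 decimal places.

4.2900

E[W] = (1)(0.075) + (3)(0.025) + (5)(0.625) + (8)(0.15) + (9)(0.125) = 5.6
E[W²] = (1)²(0.075) + (3)²(0.025) + (5)²(0.625) + (8)²(0.15) + (9)²(0.125) = 35.65
Var(W) = E[W²] − (E[W])² = 35.65 − (5.6)² = 4.29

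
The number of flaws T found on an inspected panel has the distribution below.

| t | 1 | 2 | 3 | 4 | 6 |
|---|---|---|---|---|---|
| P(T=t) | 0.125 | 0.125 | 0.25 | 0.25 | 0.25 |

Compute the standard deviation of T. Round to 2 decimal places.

E[T] = (1)(0.125) + (2)(0.125) + (3)(0.25) + (4)(0.25) + (6)(0.25) = 3.625
E[T²] = (1)²(0.125) + (2)²(0.125) + (3)²(0.25) + (4)²(0.25) + (6)²(0.25) = 15.875
Var(T) = E[T²] − (E[T])² = 15.875 − (3.625)² = 2.734375
σ(T) = √2.734375 ≈ 1.65

1.65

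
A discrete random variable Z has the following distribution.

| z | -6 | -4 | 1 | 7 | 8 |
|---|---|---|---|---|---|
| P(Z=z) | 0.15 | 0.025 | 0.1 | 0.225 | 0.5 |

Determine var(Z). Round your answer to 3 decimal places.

E[Z] = (-6)(0.15) + (-4)(0.025) + (1)(0.1) + (7)(0.225) + (8)(0.5) = 4.675
E[Z²] = (-6)²(0.15) + (-4)²(0.025) + (1)²(0.1) + (7)²(0.225) + (8)²(0.5) = 48.925
var(Z) = E[Z²] − (E[Z])² = 48.925 − (4.675)² = 27.069375

27.069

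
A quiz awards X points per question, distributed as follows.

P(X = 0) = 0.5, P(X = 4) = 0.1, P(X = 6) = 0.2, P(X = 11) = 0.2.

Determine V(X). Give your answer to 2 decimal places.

18.56

E[X] = (0)(0.5) + (4)(0.1) + (6)(0.2) + (11)(0.2) = 3.8
E[X²] = (0)²(0.5) + (4)²(0.1) + (6)²(0.2) + (11)²(0.2) = 33
V(X) = E[X²] − (E[X])² = 33 − (3.8)² = 18.56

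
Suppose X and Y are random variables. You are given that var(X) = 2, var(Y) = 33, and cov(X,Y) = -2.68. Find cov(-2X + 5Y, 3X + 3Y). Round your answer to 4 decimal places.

cov(-2X + 5Y, 3X + 3Y) = (-2)(3)var(X) + (5)(3)var(Y) + [(-2)(3) + (5)(3)]cov(X,Y)
= -6·2 + 15·33 + 9·-2.68 = 458.88

458.8800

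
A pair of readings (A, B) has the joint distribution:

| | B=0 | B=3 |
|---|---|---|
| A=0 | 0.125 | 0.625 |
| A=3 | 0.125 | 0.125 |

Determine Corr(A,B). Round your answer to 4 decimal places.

-0.3333

E[A] = 0.75,  E[B] = 2.25
E[AB] = 1.125
Cov(A,B) = E[AB] − E[A]E[B] = 1.125 − (0.75)(2.25) = -0.5625
Var(A) = 1.6875,  Var(B) = 1.6875
ρ = -0.5625 / √(1.6875·1.6875) ≈ -0.3333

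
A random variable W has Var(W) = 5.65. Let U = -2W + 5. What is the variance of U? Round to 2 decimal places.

22.60

Var(-2W + 5) = (-2)²·Var(W) = 4·5.65 = 22.6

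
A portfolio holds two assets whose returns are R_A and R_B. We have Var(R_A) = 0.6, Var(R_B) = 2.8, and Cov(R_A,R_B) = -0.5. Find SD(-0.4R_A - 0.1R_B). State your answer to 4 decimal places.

0.2898

Var(-0.4R_A - 0.1R_B) = (-0.4)²·Var(R_A) + (-0.1)²·Var(R_B) + 2·(-0.4)·(-0.1)·Cov(R_A,R_B)
= 0.16·0.6 + 0.01·2.8 + 0.08·-0.5 = 0.084
SD(-0.4R_A - 0.1R_B) = √0.084 ≈ 0.2898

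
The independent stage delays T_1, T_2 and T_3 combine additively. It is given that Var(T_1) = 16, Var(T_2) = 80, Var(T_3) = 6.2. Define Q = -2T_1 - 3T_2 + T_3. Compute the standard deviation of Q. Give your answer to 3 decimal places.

By independence, Var(Q) = (-2)²Var(T_1) + (-3)²Var(T_2) + (1)²Var(T_3)
= (-2)²·16 + (-3)²·80 + (1)²·6.2 = 790.2
SD(Q) = √790.2 ≈ 28.110

28.110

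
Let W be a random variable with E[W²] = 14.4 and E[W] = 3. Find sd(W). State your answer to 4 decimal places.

2.3238

Var(W) = 14.4 − (3)² = 5.4
sd(W) = √5.4 ≈ 2.3238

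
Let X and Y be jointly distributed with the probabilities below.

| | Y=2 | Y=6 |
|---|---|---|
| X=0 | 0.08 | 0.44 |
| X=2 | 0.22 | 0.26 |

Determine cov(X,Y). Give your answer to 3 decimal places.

E[X] = 0.96,  E[Y] = 4.8
E[XY] = 4
cov(X,Y) = E[XY] − E[X]E[Y] = 4 − (0.96)(4.8) = -0.608

-0.608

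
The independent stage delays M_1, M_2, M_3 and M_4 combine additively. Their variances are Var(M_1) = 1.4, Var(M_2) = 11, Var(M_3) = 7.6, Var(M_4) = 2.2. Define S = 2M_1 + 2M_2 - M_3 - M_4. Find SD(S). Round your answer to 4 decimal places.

By independence, Var(S) = (2)²Var(M_1) + (2)²Var(M_2) + (-1)²Var(M_3) + (-1)²Var(M_4)
= (2)²·1.4 + (2)²·11 + (-1)²·7.6 + (-1)²·2.2 = 59.4
SD(S) = √59.4 ≈ 7.7071

7.7071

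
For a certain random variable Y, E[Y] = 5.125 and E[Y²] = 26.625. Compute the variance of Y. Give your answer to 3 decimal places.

Var(Y) = 26.625 − (5.125)² = 0.359375

0.359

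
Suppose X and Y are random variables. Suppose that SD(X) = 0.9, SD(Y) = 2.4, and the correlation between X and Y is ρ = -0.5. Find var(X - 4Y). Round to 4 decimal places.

var(X) = (0.9)² = 0.81;  var(Y) = (2.4)² = 5.76
Cov(X,Y) = ρ·SD(X)·SD(Y) = -0.5·0.9·2.4 = -1.08
var(X - 4Y) = (1)²·var(X) + (-4)²·var(Y) + 2·(1)·(-4)·Cov(X,Y)
= 1·0.81 + 16·5.76 + -8·-1.08 = 101.61

101.6100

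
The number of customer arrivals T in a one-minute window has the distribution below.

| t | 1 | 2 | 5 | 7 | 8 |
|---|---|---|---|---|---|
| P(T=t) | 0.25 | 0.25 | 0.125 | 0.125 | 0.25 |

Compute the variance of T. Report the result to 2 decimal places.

E[T] = (1)(0.25) + (2)(0.25) + (5)(0.125) + (7)(0.125) + (8)(0.25) = 4.25
E[T²] = (1)²(0.25) + (2)²(0.25) + (5)²(0.125) + (7)²(0.125) + (8)²(0.25) = 26.5
V(T) = E[T²] − (E[T])² = 26.5 − (4.25)² = 8.4375

8.44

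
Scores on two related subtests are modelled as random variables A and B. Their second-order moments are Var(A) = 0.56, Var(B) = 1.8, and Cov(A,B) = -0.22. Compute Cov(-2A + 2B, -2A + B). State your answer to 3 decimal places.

Cov(-2A + 2B, -2A + B) = (-2)(-2)Var(A) + (2)(1)Var(B) + [(-2)(1) + (2)(-2)]Cov(A,B)
= 4·0.56 + 2·1.8 + -6·-0.22 = 7.16

7.160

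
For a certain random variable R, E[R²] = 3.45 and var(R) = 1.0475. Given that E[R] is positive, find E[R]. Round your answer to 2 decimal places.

1.55

(E[R])² = E[R²] − var(R) = 3.45 − 1.0475 = 2.4025
E[R] = √2.4025 = 1.55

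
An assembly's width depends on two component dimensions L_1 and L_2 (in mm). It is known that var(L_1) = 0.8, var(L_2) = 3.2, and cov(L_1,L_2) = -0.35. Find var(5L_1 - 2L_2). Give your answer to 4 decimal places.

39.8000

var(5L_1 - 2L_2) = (5)²·var(L_1) + (-2)²·var(L_2) + 2·(5)·(-2)·cov(L_1,L_2)
= 25·0.8 + 4·3.2 + -20·-0.35 = 39.8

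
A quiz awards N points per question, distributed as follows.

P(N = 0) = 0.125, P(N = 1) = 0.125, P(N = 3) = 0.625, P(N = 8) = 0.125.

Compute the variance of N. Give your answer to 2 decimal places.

4.75

E[N] = (0)(0.125) + (1)(0.125) + (3)(0.625) + (8)(0.125) = 3
E[N²] = (0)²(0.125) + (1)²(0.125) + (3)²(0.625) + (8)²(0.125) = 13.75
var(N) = E[N²] − (E[N])² = 13.75 − (3)² = 4.75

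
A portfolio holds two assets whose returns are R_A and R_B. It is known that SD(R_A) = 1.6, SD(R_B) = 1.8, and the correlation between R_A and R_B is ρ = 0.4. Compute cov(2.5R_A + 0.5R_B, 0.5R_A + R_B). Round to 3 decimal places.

V(R_A) = (1.6)² = 2.56;  V(R_B) = (1.8)² = 3.24
cov(R_A,R_B) = ρ·SD(R_A)·SD(R_B) = 0.4·1.6·1.8 = 1.152
cov(2.5R_A + 0.5R_B, 0.5R_A + R_B) = (2.5)(0.5)V(R_A) + (0.5)(1)V(R_B) + [(2.5)(1) + (0.5)(0.5)]cov(R_A,R_B)
= 1.25·2.56 + 0.5·3.24 + 2.75·1.152 = 7.988

7.988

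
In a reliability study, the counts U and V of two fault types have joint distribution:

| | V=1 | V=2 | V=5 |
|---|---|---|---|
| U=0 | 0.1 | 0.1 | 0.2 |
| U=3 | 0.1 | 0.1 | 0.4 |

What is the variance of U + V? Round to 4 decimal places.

6.0400

E[U] = 1.8,  E[V] = 3.6,  E[UV] = 6.9
Var(U) = 5.4 − (1.8)² = 2.16;  Var(V) = 16 − (3.6)² = 3.04
Cov(U,V) = 6.9 − (1.8)(3.6) = 0.42
Var(U + V) = (1)²·2.16 + (1)²·3.04 + 2·(1)·(1)·0.42 = 6.04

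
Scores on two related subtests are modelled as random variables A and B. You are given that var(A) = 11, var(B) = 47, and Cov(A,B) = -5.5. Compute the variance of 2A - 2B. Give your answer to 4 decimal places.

276.0000

var(2A - 2B) = (2)²·var(A) + (-2)²·var(B) + 2·(2)·(-2)·Cov(A,B)
= 4·11 + 4·47 + -8·-5.5 = 276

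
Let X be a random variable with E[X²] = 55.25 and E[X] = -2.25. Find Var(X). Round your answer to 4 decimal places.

50.1875

Var(X) = 55.25 − (-2.25)² = 50.1875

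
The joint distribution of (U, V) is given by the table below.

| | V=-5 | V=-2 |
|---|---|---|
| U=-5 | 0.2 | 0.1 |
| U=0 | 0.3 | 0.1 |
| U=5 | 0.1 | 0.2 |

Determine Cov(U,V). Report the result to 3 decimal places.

E[U] = 0,  E[V] = -3.8
E[UV] = 1.5
Cov(U,V) = E[UV] − E[U]E[V] = 1.5 − (0)(-3.8) = 1.5

1.500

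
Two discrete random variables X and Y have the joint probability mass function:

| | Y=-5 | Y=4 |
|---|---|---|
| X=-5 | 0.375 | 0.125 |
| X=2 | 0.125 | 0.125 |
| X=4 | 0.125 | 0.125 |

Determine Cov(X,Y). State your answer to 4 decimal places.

4.5000

E[X] = -1,  E[Y] = -1.625
E[XY] = 6.125
Cov(X,Y) = E[XY] − E[X]E[Y] = 6.125 − (-1)(-1.625) = 4.5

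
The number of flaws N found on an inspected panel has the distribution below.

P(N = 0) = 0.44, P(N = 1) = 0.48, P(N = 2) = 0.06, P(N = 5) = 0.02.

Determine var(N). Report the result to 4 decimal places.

E[N] = (0)(0.44) + (1)(0.48) + (2)(0.06) + (5)(0.02) = 0.7
E[N²] = (0)²(0.44) + (1)²(0.48) + (2)²(0.06) + (5)²(0.02) = 1.22
var(N) = E[N²] − (E[N])² = 1.22 − (0.7)² = 0.73

0.7300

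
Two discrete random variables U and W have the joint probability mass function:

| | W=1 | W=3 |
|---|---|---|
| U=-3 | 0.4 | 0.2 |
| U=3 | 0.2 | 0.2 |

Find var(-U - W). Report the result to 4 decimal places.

10.5600

E[U] = -0.6,  E[W] = 1.8,  E[UW] = -0.6
var(U) = 9 − (-0.6)² = 8.64;  var(W) = 4.2 − (1.8)² = 0.96
Cov(U,W) = -0.6 − (-0.6)(1.8) = 0.48
var(-U - W) = (-1)²·8.64 + (-1)²·0.96 + 2·(-1)·(-1)·0.48 = 10.56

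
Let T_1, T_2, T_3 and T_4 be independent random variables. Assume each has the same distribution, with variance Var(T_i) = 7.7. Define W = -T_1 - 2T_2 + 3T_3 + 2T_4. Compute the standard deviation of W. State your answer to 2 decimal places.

By independence, Var(W) = (-1)²Var(T_1) + (-2)²Var(T_2) + (3)²Var(T_3) + (2)²Var(T_4)
= (-1)²·7.7 + (-2)²·7.7 + (3)²·7.7 + (2)²·7.7 = 138.6
SD(W) = √138.6 ≈ 11.77

11.77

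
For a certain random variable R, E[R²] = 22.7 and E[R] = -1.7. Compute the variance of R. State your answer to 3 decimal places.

Var(R) = 22.7 − (-1.7)² = 19.81

19.810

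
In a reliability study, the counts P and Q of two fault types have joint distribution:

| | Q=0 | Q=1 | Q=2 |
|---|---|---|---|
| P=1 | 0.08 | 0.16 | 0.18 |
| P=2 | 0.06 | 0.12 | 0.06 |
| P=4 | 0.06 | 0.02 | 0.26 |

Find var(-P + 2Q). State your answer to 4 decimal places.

E[P] = 2.26,  E[Q] = 1.3,  E[PQ] = 3.16
var(P) = 6.82 − (2.26)² = 1.7124;  var(Q) = 2.3 − (1.3)² = 0.61
Cov(P,Q) = 3.16 − (2.26)(1.3) = 0.222
var(-P + 2Q) = (-1)²·1.7124 + (2)²·0.61 + 2·(-1)·(2)·0.222 = 3.2644

3.2644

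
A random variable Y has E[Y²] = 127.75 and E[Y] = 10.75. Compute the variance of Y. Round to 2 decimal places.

Var(Y) = 127.75 − (10.75)² = 12.1875

12.19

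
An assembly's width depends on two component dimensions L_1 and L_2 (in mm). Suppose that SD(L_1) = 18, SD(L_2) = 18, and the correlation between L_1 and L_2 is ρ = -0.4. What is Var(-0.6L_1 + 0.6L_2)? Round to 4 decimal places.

Var(L_1) = (18)² = 324;  Var(L_2) = (18)² = 324
Cov(L_1,L_2) = ρ·SD(L_1)·SD(L_2) = -0.4·18·18 = -129.6
Var(-0.6L_1 + 0.6L_2) = (-0.6)²·Var(L_1) + (0.6)²·Var(L_2) + 2·(-0.6)·(0.6)·Cov(L_1,L_2)
= 0.36·324 + 0.36·324 + -0.72·-129.6 = 326.592

326.5920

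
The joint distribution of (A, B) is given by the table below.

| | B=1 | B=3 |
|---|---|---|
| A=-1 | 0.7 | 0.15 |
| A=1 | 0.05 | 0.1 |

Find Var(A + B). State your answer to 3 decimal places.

E[A] = -0.7,  E[B] = 1.5,  E[AB] = -0.8
Var(A) = 1 − (-0.7)² = 0.51;  Var(B) = 3 − (1.5)² = 0.75
cov(A,B) = -0.8 − (-0.7)(1.5) = 0.25
Var(A + B) = (1)²·0.51 + (1)²·0.75 + 2·(1)·(1)·0.25 = 1.76

1.760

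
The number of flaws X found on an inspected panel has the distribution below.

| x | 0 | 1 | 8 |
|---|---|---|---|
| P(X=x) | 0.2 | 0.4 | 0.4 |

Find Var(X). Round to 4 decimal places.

13.0400

E[X] = (0)(0.2) + (1)(0.4) + (8)(0.4) = 3.6
E[X²] = (0)²(0.2) + (1)²(0.4) + (8)²(0.4) = 26
Var(X) = E[X²] − (E[X])² = 26 − (3.6)² = 13.04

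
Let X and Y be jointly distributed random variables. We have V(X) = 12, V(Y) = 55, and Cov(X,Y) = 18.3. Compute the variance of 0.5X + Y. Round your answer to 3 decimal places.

V(0.5X + Y) = (0.5)²·V(X) + (1)²·V(Y) + 2·(0.5)·(1)·Cov(X,Y)
= 0.25·12 + 1·55 + 1·18.3 = 76.3

76.300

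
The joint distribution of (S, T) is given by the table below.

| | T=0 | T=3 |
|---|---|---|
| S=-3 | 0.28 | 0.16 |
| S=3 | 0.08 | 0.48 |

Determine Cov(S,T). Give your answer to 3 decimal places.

2.189

E[S] = 0.36,  E[T] = 1.92
E[ST] = 2.88
Cov(S,T) = E[ST] − E[S]E[T] = 2.88 − (0.36)(1.92) = 2.1888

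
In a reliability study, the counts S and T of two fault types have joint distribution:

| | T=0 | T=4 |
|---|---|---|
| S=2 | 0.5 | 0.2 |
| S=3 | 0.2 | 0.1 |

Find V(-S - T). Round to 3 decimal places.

E[S] = 2.3,  E[T] = 1.2,  E[ST] = 2.8
V(S) = 5.5 − (2.3)² = 0.21;  V(T) = 4.8 − (1.2)² = 3.36
Cov(S,T) = 2.8 − (2.3)(1.2) = 0.04
V(-S - T) = (-1)²·0.21 + (-1)²·3.36 + 2·(-1)·(-1)·0.04 = 3.65

3.650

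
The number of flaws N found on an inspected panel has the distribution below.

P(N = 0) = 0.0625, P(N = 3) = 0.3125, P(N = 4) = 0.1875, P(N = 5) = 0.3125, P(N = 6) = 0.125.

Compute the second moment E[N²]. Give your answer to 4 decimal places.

E[N²] = (0)²(0.0625) + (3)²(0.3125) + (4)²(0.1875) + (5)²(0.3125) + (6)²(0.125) = 18.125

18.1250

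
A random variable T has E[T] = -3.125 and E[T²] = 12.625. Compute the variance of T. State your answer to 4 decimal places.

2.8594

var(T) = 12.625 − (-3.125)² = 2.859375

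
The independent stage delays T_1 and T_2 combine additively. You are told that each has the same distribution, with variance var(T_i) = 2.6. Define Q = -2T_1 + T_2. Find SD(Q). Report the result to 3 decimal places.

3.606

By independence, var(Q) = (-2)²var(T_1) + (1)²var(T_2)
= (-2)²·2.6 + (1)²·2.6 = 13
SD(Q) = √13 ≈ 3.606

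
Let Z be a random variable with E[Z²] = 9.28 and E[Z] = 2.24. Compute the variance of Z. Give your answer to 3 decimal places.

V(Z) = 9.28 − (2.24)² = 4.2624

4.262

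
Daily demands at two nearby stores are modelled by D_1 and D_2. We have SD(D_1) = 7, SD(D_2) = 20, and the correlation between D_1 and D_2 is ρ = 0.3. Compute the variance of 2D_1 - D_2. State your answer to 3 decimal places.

428.000

var(D_1) = (7)² = 49;  var(D_2) = (20)² = 400
Cov(D_1,D_2) = ρ·SD(D_1)·SD(D_2) = 0.3·7·20 = 42
var(2D_1 - D_2) = (2)²·var(D_1) + (-1)²·var(D_2) + 2·(2)·(-1)·Cov(D_1,D_2)
= 4·49 + 1·400 + -4·42 = 428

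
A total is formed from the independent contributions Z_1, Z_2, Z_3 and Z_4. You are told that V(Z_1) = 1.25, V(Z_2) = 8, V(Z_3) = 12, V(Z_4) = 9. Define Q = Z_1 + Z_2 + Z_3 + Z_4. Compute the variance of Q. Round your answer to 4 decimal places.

30.2500

By independence, V(Q) = (1)²V(Z_1) + (1)²V(Z_2) + (1)²V(Z_3) + (1)²V(Z_4)
= (1)²·1.25 + (1)²·8 + (1)²·12 + (1)²·9 = 30.25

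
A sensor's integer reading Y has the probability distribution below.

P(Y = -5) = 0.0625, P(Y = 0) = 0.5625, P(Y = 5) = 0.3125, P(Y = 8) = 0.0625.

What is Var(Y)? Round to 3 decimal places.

10.313

E[Y] = (-5)(0.0625) + (0)(0.5625) + (5)(0.3125) + (8)(0.0625) = 1.75
E[Y²] = (-5)²(0.0625) + (0)²(0.5625) + (5)²(0.3125) + (8)²(0.0625) = 13.375
Var(Y) = E[Y²] − (E[Y])² = 13.375 − (1.75)² = 10.3125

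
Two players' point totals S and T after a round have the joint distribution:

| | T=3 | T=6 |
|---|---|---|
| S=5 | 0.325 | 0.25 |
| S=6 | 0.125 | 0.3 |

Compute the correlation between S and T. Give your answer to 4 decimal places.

E[S] = 5.425,  E[T] = 4.65
E[ST] = 25.425
cov(S,T) = E[ST] − E[S]E[T] = 25.425 − (5.425)(4.65) = 0.19875
Var(S) = 0.244375,  Var(T) = 2.2275
ρ = 0.19875 / √(0.244375·2.2275) ≈ 0.2694

0.2694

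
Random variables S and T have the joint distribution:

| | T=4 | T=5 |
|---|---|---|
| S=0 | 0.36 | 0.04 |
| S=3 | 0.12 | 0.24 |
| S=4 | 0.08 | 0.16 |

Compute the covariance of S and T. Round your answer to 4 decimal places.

E[S] = 2.04,  E[T] = 4.44
E[ST] = 9.52
Cov(S,T) = E[ST] − E[S]E[T] = 9.52 − (2.04)(4.44) = 0.4624

0.4624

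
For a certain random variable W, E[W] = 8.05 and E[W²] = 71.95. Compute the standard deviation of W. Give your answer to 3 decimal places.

2.673

var(W) = 71.95 − (8.05)² = 7.1475
σ(W) = √7.1475 ≈ 2.673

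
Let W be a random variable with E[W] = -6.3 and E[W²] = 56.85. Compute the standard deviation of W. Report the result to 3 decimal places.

4.142

V(W) = 56.85 − (-6.3)² = 17.16
SD(W) = √17.16 ≈ 4.142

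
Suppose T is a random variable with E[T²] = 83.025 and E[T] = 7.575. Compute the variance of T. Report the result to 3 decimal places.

Var(T) = 83.025 − (7.575)² = 25.644375

25.644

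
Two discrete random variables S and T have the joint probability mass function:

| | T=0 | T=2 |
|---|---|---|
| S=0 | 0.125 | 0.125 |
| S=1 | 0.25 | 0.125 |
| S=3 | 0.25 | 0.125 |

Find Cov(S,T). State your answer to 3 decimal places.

E[S] = 1.5,  E[T] = 0.75
E[ST] = 1
Cov(S,T) = E[ST] − E[S]E[T] = 1 − (1.5)(0.75) = -0.125

-0.125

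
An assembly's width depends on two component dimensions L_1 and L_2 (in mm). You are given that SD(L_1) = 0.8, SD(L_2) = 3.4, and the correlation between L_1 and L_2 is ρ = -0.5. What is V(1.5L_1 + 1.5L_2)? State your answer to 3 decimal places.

V(L_1) = (0.8)² = 0.64;  V(L_2) = (3.4)² = 11.56
cov(L_1,L_2) = ρ·SD(L_1)·SD(L_2) = -0.5·0.8·3.4 = -1.36
V(1.5L_1 + 1.5L_2) = (1.5)²·V(L_1) + (1.5)²·V(L_2) + 2·(1.5)·(1.5)·cov(L_1,L_2)
= 2.25·0.64 + 2.25·11.56 + 4.5·-1.36 = 21.33

21.330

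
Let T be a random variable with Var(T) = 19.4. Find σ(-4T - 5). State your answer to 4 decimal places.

17.6182

Var(-4T - 5) = (-4)²·19.4 = 310.4
σ(-4T - 5) = √310.4 ≈ 17.6182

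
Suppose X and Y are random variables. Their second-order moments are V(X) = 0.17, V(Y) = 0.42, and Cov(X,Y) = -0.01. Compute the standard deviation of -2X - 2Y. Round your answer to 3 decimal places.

V(-2X - 2Y) = (-2)²·V(X) + (-2)²·V(Y) + 2·(-2)·(-2)·Cov(X,Y)
= 4·0.17 + 4·0.42 + 8·-0.01 = 2.28
σ(-2X - 2Y) = √2.28 ≈ 1.510

1.510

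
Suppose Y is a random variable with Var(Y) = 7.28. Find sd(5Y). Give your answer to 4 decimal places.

13.4907

Var(5Y) = (5)²·7.28 = 182
sd(5Y) = √182 ≈ 13.4907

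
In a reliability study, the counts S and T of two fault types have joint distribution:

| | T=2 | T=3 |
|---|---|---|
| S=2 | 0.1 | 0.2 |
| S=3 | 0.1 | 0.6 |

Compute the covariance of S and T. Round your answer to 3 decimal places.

0.040

E[S] = 2.7,  E[T] = 2.8
E[ST] = 7.6
Cov(S,T) = E[ST] − E[S]E[T] = 7.6 − (2.7)(2.8) = 0.04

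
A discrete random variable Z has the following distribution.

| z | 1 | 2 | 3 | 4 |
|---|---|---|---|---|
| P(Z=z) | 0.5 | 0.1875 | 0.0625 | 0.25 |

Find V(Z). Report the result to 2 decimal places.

E[Z] = (1)(0.5) + (2)(0.1875) + (3)(0.0625) + (4)(0.25) = 2.0625
E[Z²] = (1)²(0.5) + (2)²(0.1875) + (3)²(0.0625) + (4)²(0.25) = 5.8125
V(Z) = E[Z²] − (E[Z])² = 5.8125 − (2.0625)² = 1.55859375

1.56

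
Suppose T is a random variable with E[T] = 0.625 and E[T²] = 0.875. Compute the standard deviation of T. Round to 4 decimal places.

0.6960

var(T) = 0.875 − (0.625)² = 0.484375
SD(T) = √0.484375 ≈ 0.6960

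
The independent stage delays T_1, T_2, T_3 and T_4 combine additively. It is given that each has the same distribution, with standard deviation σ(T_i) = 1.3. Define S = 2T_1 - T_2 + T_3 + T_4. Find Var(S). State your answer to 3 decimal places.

11.830

Var(T_i) = (1.3)² = 1.69
By independence, Var(S) = (2)²Var(T_1) + (-1)²Var(T_2) + (1)²Var(T_3) + (1)²Var(T_4)
= (2)²·1.69 + (-1)²·1.69 + (1)²·1.69 + (1)²·1.69 = 11.83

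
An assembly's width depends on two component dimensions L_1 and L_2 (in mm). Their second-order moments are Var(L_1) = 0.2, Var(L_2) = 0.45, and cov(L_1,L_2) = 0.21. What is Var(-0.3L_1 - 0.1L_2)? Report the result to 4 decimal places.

Var(-0.3L_1 - 0.1L_2) = (-0.3)²·Var(L_1) + (-0.1)²·Var(L_2) + 2·(-0.3)·(-0.1)·cov(L_1,L_2)
= 0.09·0.2 + 0.01·0.45 + 0.06·0.21 = 0.0351

0.0351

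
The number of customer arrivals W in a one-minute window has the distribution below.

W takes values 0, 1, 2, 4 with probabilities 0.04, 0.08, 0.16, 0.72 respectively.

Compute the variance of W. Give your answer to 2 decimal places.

E[W] = (0)(0.04) + (1)(0.08) + (2)(0.16) + (4)(0.72) = 3.28
E[W²] = (0)²(0.04) + (1)²(0.08) + (2)²(0.16) + (4)²(0.72) = 12.24
var(W) = E[W²] − (E[W])² = 12.24 − (3.28)² = 1.4816

1.48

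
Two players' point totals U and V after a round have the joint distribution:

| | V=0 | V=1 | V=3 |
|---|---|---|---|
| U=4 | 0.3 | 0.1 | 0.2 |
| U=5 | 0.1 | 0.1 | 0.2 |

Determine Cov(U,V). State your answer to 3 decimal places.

E[U] = 4.4,  E[V] = 1.4
E[UV] = 6.3
Cov(U,V) = E[UV] − E[U]E[V] = 6.3 − (4.4)(1.4) = 0.14

0.140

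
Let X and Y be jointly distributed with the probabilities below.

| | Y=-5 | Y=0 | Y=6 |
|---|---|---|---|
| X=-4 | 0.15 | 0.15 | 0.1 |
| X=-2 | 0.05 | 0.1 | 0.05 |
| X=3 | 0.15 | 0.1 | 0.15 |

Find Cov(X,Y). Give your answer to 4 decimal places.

0.9900

E[X] = -0.8,  E[Y] = 0.05
E[XY] = 0.95
Cov(X,Y) = E[XY] − E[X]E[Y] = 0.95 − (-0.8)(0.05) = 0.99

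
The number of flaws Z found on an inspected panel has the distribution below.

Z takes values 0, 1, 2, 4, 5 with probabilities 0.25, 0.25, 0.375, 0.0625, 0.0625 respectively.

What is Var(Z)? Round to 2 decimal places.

E[Z] = (0)(0.25) + (1)(0.25) + (2)(0.375) + (4)(0.0625) + (5)(0.0625) = 1.5625
E[Z²] = (0)²(0.25) + (1)²(0.25) + (2)²(0.375) + (4)²(0.0625) + (5)²(0.0625) = 4.3125
Var(Z) = E[Z²] − (E[Z])² = 4.3125 − (1.5625)² = 1.87109375

1.87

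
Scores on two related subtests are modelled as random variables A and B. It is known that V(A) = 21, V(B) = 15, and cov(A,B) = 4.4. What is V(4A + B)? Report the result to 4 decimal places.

386.2000

V(4A + B) = (4)²·V(A) + (1)²·V(B) + 2·(4)·(1)·cov(A,B)
= 16·21 + 1·15 + 8·4.4 = 386.2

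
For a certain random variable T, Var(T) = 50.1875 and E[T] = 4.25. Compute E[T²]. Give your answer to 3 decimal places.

68.250

E[T²] = Var(T) + (E[T])² = 50.1875 + (4.25)² = 68.25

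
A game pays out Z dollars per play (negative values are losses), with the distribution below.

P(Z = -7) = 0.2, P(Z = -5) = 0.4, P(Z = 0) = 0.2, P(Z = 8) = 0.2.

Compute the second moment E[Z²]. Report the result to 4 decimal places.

32.6000

E[Z²] = (-7)²(0.2) + (-5)²(0.4) + (0)²(0.2) + (8)²(0.2) = 32.6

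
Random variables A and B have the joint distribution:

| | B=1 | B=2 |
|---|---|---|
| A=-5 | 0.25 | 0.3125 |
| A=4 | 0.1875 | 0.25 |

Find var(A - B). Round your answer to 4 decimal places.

E[A] = -1.0625,  E[B] = 1.5625,  E[AB] = -1.625
var(A) = 21.0625 − (-1.0625)² = 19.93359375;  var(B) = 2.6875 − (1.5625)² = 0.24609375
Cov(A,B) = -1.625 − (-1.0625)(1.5625) = 0.03515625
var(A - B) = (1)²·19.93359375 + (-1)²·0.24609375 + 2·(1)·(-1)·0.03515625 = 20.109375

20.1094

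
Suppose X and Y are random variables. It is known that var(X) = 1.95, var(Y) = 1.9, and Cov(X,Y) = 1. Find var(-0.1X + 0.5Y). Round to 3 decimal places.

0.395

var(-0.1X + 0.5Y) = (-0.1)²·var(X) + (0.5)²·var(Y) + 2·(-0.1)·(0.5)·Cov(X,Y)
= 0.01·1.95 + 0.25·1.9 + -0.1·1 = 0.3945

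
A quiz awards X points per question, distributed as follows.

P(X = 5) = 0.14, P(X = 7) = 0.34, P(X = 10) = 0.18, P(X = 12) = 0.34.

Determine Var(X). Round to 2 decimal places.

6.84

E[X] = (5)(0.14) + (7)(0.34) + (10)(0.18) + (12)(0.34) = 8.96
E[X²] = (5)²(0.14) + (7)²(0.34) + (10)²(0.18) + (12)²(0.34) = 87.12
Var(X) = E[X²] − (E[X])² = 87.12 − (8.96)² = 6.8384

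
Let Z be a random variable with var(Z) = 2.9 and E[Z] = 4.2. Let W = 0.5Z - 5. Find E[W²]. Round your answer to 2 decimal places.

9.14

E[0.5Z - 5] = 0.5·4.2 − 5 = -2.9
var(0.5Z - 5) = (0.5)²·2.9 = 0.725
E[W²] = var(W) + (E[W])² = 0.725 + (-2.9)² = 9.135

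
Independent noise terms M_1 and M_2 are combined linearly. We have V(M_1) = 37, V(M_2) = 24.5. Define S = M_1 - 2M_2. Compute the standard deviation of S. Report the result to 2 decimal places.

11.62

By independence, V(S) = (1)²V(M_1) + (-2)²V(M_2)
= (1)²·37 + (-2)²·24.5 = 135
sd(S) = √135 ≈ 11.62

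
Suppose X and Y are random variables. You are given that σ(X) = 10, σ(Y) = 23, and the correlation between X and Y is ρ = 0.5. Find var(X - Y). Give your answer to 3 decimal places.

399.000

var(X) = (10)² = 100;  var(Y) = (23)² = 529
Cov(X,Y) = ρ·σ(X)·σ(Y) = 0.5·10·23 = 115
var(X - Y) = (1)²·var(X) + (-1)²·var(Y) + 2·(1)·(-1)·Cov(X,Y)
= 1·100 + 1·529 + -2·115 = 399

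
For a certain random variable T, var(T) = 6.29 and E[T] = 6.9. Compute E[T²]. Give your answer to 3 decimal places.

53.900

E[T²] = var(T) + (E[T])² = 6.29 + (6.9)² = 53.9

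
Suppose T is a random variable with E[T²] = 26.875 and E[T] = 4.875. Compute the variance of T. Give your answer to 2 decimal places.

3.11

V(T) = 26.875 − (4.875)² = 3.109375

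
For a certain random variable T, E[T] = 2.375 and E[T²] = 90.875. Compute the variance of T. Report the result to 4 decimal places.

V(T) = 90.875 − (2.375)² = 85.234375

85.2344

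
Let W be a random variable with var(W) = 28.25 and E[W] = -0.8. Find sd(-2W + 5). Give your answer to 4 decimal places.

var(-2W + 5) = (-2)²·28.25 = 113
sd(-2W + 5) = √113 ≈ 10.6301

10.6301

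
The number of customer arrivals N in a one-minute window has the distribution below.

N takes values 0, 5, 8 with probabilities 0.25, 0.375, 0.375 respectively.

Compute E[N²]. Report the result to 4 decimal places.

E[N²] = (0)²(0.25) + (5)²(0.375) + (8)²(0.375) = 33.375

33.3750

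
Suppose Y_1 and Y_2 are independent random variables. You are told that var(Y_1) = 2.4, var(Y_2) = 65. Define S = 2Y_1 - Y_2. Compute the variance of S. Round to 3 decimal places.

By independence, var(S) = (2)²var(Y_1) + (-1)²var(Y_2)
= (2)²·2.4 + (-1)²·65 = 74.6

74.600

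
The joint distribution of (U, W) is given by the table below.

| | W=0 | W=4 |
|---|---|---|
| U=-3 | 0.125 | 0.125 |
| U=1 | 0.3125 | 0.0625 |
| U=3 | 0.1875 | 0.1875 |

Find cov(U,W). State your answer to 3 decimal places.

-0.125

E[U] = 0.75,  E[W] = 1.5
E[UW] = 1
cov(U,W) = E[UW] − E[U]E[W] = 1 − (0.75)(1.5) = -0.125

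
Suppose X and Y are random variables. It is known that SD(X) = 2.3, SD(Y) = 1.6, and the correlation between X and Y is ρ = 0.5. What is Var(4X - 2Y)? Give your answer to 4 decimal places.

Var(X) = (2.3)² = 5.29;  Var(Y) = (1.6)² = 2.56
cov(X,Y) = ρ·SD(X)·SD(Y) = 0.5·2.3·1.6 = 1.84
Var(4X - 2Y) = (4)²·Var(X) + (-2)²·Var(Y) + 2·(4)·(-2)·cov(X,Y)
= 16·5.29 + 4·2.56 + -16·1.84 = 65.44

65.4400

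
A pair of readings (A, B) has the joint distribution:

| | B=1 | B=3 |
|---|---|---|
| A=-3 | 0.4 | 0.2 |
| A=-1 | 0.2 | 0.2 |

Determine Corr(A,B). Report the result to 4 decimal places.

0.1667

E[A] = -2.2,  E[B] = 1.8
E[AB] = -3.8
cov(A,B) = E[AB] − E[A]E[B] = -3.8 − (-2.2)(1.8) = 0.16
V(A) = 0.96,  V(B) = 0.96
ρ = 0.16 / √(0.96·0.96) ≈ 0.1667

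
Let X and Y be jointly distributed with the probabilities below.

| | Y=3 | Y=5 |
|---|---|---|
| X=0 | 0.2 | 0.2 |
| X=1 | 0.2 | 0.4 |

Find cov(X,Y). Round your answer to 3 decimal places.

0.080

E[X] = 0.6,  E[Y] = 4.2
E[XY] = 2.6
cov(X,Y) = E[XY] − E[X]E[Y] = 2.6 − (0.6)(4.2) = 0.08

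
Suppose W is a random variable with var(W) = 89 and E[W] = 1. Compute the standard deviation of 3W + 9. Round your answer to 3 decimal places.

28.302

var(3W + 9) = (3)²·89 = 801
SD(3W + 9) = √801 ≈ 28.302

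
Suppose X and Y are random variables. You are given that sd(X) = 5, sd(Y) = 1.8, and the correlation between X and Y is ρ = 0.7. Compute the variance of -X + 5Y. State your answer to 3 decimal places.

43.000

Var(X) = (5)² = 25;  Var(Y) = (1.8)² = 3.24
Cov(X,Y) = ρ·sd(X)·sd(Y) = 0.7·5·1.8 = 6.3
Var(-X + 5Y) = (-1)²·Var(X) + (5)²·Var(Y) + 2·(-1)·(5)·Cov(X,Y)
= 1·25 + 25·3.24 + -10·6.3 = 43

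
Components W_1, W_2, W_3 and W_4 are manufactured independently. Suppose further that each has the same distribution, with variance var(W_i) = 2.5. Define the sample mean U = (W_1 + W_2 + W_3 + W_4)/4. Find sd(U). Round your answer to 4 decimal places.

By independence, var(U) = (0.25)²var(W_1) + (0.25)²var(W_2) + (0.25)²var(W_3) + (0.25)²var(W_4)
= (0.25)²·2.5 + (0.25)²·2.5 + (0.25)²·2.5 + (0.25)²·2.5 = 0.625
sd(U) = √0.625 ≈ 0.7906

0.7906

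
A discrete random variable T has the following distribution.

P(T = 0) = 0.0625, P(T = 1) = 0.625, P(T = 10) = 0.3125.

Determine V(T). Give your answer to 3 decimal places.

E[T] = (0)(0.0625) + (1)(0.625) + (10)(0.3125) = 3.75
E[T²] = (0)²(0.0625) + (1)²(0.625) + (10)²(0.3125) = 31.875
V(T) = E[T²] − (E[T])² = 31.875 − (3.75)² = 17.8125

17.813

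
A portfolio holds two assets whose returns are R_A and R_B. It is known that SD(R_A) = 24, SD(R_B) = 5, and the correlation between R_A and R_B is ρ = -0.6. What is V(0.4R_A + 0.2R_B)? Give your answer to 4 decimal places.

81.6400

V(R_A) = (24)² = 576;  V(R_B) = (5)² = 25
cov(R_A,R_B) = ρ·SD(R_A)·SD(R_B) = -0.6·24·5 = -72
V(0.4R_A + 0.2R_B) = (0.4)²·V(R_A) + (0.2)²·V(R_B) + 2·(0.4)·(0.2)·cov(R_A,R_B)
= 0.16·576 + 0.04·25 + 0.16·-72 = 81.64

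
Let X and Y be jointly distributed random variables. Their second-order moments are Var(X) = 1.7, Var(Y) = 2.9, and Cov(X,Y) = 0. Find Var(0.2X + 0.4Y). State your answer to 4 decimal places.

Var(0.2X + 0.4Y) = (0.2)²·Var(X) + (0.4)²·Var(Y) + 2·(0.2)·(0.4)·Cov(X,Y)
= 0.04·1.7 + 0.16·2.9 + 0.16·0 = 0.532

0.5320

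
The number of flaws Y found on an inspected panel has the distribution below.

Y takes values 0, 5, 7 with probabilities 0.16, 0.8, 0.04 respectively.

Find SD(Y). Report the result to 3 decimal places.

E[Y] = (0)(0.16) + (5)(0.8) + (7)(0.04) = 4.28
E[Y²] = (0)²(0.16) + (5)²(0.8) + (7)²(0.04) = 21.96
Var(Y) = E[Y²] − (E[Y])² = 21.96 − (4.28)² = 3.6416
SD(Y) = √3.6416 ≈ 1.908

1.908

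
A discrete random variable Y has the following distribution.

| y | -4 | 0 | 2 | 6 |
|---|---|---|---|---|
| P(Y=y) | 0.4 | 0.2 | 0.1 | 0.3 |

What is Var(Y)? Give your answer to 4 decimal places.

17.4400

E[Y] = (-4)(0.4) + (0)(0.2) + (2)(0.1) + (6)(0.3) = 0.4
E[Y²] = (-4)²(0.4) + (0)²(0.2) + (2)²(0.1) + (6)²(0.3) = 17.6
Var(Y) = E[Y²] − (E[Y])² = 17.6 − (0.4)² = 17.44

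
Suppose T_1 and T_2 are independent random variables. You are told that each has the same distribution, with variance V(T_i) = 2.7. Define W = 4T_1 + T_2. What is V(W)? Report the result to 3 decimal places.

By independence, V(W) = (4)²V(T_1) + (1)²V(T_2)
= (4)²·2.7 + (1)²·2.7 = 45.9

45.900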